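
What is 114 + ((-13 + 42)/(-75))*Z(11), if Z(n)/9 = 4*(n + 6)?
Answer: -3066/25 ≈ -122.64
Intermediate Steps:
Z(n) = 216 + 36*n (Z(n) = 9*(4*(n + 6)) = 9*(4*(6 + n)) = 9*(24 + 4*n) = 216 + 36*n)
114 + ((-13 + 42)/(-75))*Z(11) = 114 + ((-13 + 42)/(-75))*(216 + 36*11) = 114 + (29*(-1/75))*(216 + 396) = 114 - 29/75*612 = 114 - 5916/25 = -3066/25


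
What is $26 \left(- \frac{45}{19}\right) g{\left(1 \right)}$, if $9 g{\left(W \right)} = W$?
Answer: $- \frac{130}{19} \approx -6.8421$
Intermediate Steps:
$g{\left(W \right)} = \frac{W}{9}$
$26 \left(- \frac{45}{19}\right) g{\left(1 \right)} = 26 \left(- \frac{45}{19}\right) \frac{1}{9} \cdot 1 = 26 \left(- \frac{45}{19}\right) \frac{1}{9} = \left(- \frac{1170}{19}\right) \frac{1}{9} = - \frac{130}{19}$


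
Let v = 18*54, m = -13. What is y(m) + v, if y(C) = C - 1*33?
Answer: 926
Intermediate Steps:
y(C) = -33 + C (y(C) = C - 33 = -33 + C)
v = 972
y(m) + v = (-33 - 13) + 972 = -46 + 972 = 926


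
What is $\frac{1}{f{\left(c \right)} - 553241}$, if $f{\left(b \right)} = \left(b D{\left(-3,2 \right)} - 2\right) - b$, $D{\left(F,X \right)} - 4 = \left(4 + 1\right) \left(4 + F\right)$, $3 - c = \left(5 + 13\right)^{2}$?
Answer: $- \frac{1}{555811} \approx -1.7992 \cdot 10^{-6}$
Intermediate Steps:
$c = -321$ ($c = 3 - \left(5 + 13\right)^{2} = 3 - 18^{2} = 3 - 324 = -321$)
$D{\left(F,X \right)} = 24 + 5 F$ ($D{\left(F,X \right)} = 4 + \left(4 + 1\right) \left(4 + F\right) = 4 + 5 \left(4 + F\right) = 4 + \left(20 + 5 F\right) = 24 + 5 F$)
$f{\left(b \right)} = -2 + 8 b$ ($f{\left(b \right)} = \left(b \left(24 + 5 \left(-3\right)\right) - 2\right) - b = \left(b \left(24 - 15\right) - 2\right) - b = \left(b 9 - 2\right) - b = \left(9 b - 2\right) - b = \left(-2 + 9 b\right) - b = -2 + 8 b$)
$\frac{1}{f{\left(c \right)} - 553241} = \frac{1}{\left(-2 + 8 \left(-321\right)\right) - 553241} = \frac{1}{\left(-2 - 2568\right) - 553241} = \frac{1}{-2570 - 553241} = \frac{1}{-555811} = - \frac{1}{555811}$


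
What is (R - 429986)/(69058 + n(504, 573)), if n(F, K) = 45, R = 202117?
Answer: -227869/69103 ≈ -3.2975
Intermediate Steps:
(R - 429986)/(69058 + n(504, 573)) = (202117 - 429986)/(69058 + 45) = -227869/69103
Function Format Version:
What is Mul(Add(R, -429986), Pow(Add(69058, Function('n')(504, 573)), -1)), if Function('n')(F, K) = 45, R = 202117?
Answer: Rational(-227869, 69103) ≈ -3.2975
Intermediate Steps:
Mul(Add(R, -429986), Pow(Add(69058, Function('n')(504, 573)), -1)) = Mul(Add(202117, -429986), Pow(Add(69058, 45), -1)) = Mul(-227869, Pow(69103, -1)) = Mul(-227869, Rational(1, 69103)) = Rational(-227869, 69103)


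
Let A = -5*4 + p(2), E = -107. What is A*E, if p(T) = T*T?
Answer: 1712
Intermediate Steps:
p(T) = T²
A = -16 (A = -5*4 + 2² = -20 + 4 = -16)
A*E = -16*(-107) = 1712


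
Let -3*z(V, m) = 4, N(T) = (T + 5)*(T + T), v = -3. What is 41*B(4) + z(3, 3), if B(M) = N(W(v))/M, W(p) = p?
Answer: -373/3 ≈ -124.33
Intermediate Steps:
N(T) = 2*T*(5 + T) (N(T) = (5 + T)*(2*T) = 2*T*(5 + T))
B(M) = -12/M (B(M) = (2*(-3)*(5 - 3))/M = (2*(-3)*2)/M = -12/M)
z(V, m) = -4/3 (z(V, m) = -⅓*4 = -4/3)
41*B(4) + z(3, 3) = 41*(-12/4) - 4/3 = 41*(-12*¼) - 4/3 = 41*(-3) - 4/3 = -123 - 4/3 = -373/3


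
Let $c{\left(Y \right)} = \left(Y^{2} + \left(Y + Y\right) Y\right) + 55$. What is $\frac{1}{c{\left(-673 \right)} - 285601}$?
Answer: $\frac{1}{1073241} \approx 9.3176 \cdot 10^{-7}$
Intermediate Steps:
$c{\left(Y \right)} = 55 + 3 Y^{2}$ ($c{\left(Y \right)} = \left(Y^{2} + 2 Y Y\right) + 55 = \left(Y^{2} + 2 Y^{2}\right) + 55 = 3 Y^{2} + 55 = 55 + 3 Y^{2}$)
$\frac{1}{c{\left(-673 \right)} - 285601} = \frac{1}{\left(55 + 3 \left(-673\right)^{2}\right) - 285601} = \frac{1}{\left(55 + 3 \cdot 452929\right) - 285601} = \frac{1}{\left(55 + 1358787\right) - 285601} = \frac{1}{1358842 - 285601} = \frac{1}{1073241}$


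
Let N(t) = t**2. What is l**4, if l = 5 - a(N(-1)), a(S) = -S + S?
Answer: 625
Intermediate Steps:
a(S) = 0
l = 5 (l = 5 - 1*0 = 5 + 0 = 5)
l**4 = 5**4 = 625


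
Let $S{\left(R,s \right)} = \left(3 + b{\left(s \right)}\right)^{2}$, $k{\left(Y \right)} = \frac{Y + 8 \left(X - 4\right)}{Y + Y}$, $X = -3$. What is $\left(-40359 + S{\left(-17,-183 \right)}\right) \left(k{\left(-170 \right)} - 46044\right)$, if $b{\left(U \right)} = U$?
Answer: $\frac{62298013953}{170} \approx 3.6646 \cdot 10^{8}$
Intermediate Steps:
$k{\left(Y \right)} = \frac{-56 + Y}{2 Y}$ ($k{\left(Y \right)} = \frac{Y + 8 \left(-3 - 4\right)}{Y + Y} = \frac{Y + 8 \left(-7\right)}{2 Y} = \left(Y - 56\right) \frac{1}{2 Y} = \left(-56 + Y\right) \frac{1}{2 Y} = \frac{-56 + Y}{2 Y}$)
$S{\left(R,s \right)} = \left(3 + s\right)^{2}$
$\left(-40359 + S{\left(-17,-183 \right)}\right) \left(k{\left(-170 \right)} - 46044\right) = \left(-40359 + \left(3 - 183\right)^{2}\right) \left(\frac{-56 - 170}{2 \left(-170\right)} - 46044\right) = \left(-40359 + \left(-180\right)^{2}\right) \left(\frac{1}{2} \left(- \frac{1}{170}\right) \left(-226\right) - 46044\right) = \left(-40359 + 32400\right) \left(\frac{113}{170} - 46044\right) = \left(-7959\right) \left(- \frac{7827367}{170}\right) = \frac{62298013953}{170}$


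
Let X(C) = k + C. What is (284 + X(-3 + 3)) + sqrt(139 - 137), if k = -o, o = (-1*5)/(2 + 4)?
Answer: 1709/6 + sqrt(2) ≈ 286.25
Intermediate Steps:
o = -5/6 ≈ -0.83333
k = 5/6 (k = -1*(-5/6) = 5/6 ≈ 0.83333)
X(C) = 5/6 + C
(284 + X(-3 + 3)) + sqrt(139 - 137) = (284 + (5/6 + (-3 + 3))) + sqrt(139 - 137) = (284 + (5/6 + 0)) + sqrt(2) = (284 + 5/6) + sqrt(2) = 1709/6 + sqrt(2)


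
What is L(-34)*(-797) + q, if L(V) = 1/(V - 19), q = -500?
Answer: -25703/53 ≈ -484.96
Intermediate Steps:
L(V) = 1/(-19 + V)
L(-34)*(-797) + q = -797/(-19 - 34) - 500 = -797/(-53) - 500 = -1/53*(-797) - 500 = 797/53 - 500 = -25703/53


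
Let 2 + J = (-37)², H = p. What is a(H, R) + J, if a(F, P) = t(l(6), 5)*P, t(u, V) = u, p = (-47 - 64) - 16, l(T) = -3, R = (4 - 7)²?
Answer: 1340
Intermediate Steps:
R = 9 (R = (-3)² = 9)
p = -127 (p = -111 - 16 = -127)
H = -127
a(F, P) = -3*P
J = 1367 (J = -2 + (-37)² = -2 + 1369 = 1367)
a(H, R) + J = -3*9 + 1367 = -27 + 1367 = 1340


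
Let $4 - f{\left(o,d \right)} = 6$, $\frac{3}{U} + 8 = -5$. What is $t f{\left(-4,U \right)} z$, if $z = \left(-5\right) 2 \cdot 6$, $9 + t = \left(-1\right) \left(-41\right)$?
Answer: $3840$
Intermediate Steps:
$U = - \frac{3}{13}$ ($U = \frac{3}{-8 - 5} = \frac{3}{-13} = 3 \left(- \frac{1}{13}\right) = - \frac{3}{13} \approx -0.23077$)
$f{\left(o,d \right)} = -2$ ($f{\left(o,d \right)} = 4 - 6 = -2$)
$t = 32$ ($t = -9 - -41 = -9 + 41 = 32$)
$z = -60$ ($z = \left(-10\right) 6 = -60$)
$t f{\left(-4,U \right)} z = 32 \left(-2\right) \left(-60\right) = \left(-64\right) \left(-60\right) = 3840$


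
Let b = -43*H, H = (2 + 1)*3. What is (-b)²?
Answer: 149769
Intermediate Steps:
H = 9 (H = 3*3 = 9)
b = -387 (b = -43*9 = -387)
(-b)² = (-1*(-387))² = 387² = 149769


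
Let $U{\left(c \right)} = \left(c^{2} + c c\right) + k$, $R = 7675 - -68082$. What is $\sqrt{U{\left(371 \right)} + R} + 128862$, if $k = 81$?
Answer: $128862 + 4 \sqrt{21945} \approx 1.2945 \cdot 10^{5}$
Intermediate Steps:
$R = 75757$ ($R = 7675 + 68082 = 75757$)
$U{\left(c \right)} = 81 + 2 c^{2}$ ($U{\left(c \right)} = \left(c^{2} + c c\right) + 81 = \left(c^{2} + c^{2}\right) + 81 = 2 c^{2} + 81 = 81 + 2 c^{2}$)
$\sqrt{U{\left(371 \right)} + R} + 128862 = \sqrt{\left(81 + 2 \cdot 371^{2}\right) + 75757} + 128862 = \sqrt{\left(81 + 2 \cdot 137641\right) + 75757} + 128862 = \sqrt{\left(81 + 275282\right) + 75757} + 128862 = \sqrt{275363 + 75757} + 128862 = \sqrt{351120} + 128862 = 4 \sqrt{21945} + 128862 = 128862 + 4 \sqrt{21945}$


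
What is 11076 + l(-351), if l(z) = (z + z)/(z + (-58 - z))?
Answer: 321555/29 ≈ 11088.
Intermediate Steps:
l(z) = -z/29 (l(z) = (2*z)/(-58) = (2*z)*(-1/58) = -z/29)
11076 + l(-351) = 11076 - 1/29*(-351) = 11076 + 351/29 = 321555/29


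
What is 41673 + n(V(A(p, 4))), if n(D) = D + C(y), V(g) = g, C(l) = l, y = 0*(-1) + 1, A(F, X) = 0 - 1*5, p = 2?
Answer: 41669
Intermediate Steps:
A(F, X) = -5 (A(F, X) = 0 - 5 = -5)
y = 1 (y = 0 + 1 = 1)
n(D) = 1 + D (n(D) = D + 1 = 1 + D)
41673 + n(V(A(p, 4))) = 41673 + (1 - 5) = 41673 - 4 = 41669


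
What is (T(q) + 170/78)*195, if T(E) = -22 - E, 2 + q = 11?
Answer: -5620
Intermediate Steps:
q = 9 (q = -2 + 11 = 9)
(T(q) + 170/78)*195 = ((-22 - 1*9) + 170/78)*195 = ((-22 - 9) + 170*(1/78))*195 = (-31 + 85/39)*195 = -1124/39*195 = -5620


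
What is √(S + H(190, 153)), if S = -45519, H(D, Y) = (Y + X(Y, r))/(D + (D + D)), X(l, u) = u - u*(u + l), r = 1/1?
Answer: I*√45519 ≈ 213.35*I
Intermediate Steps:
r = 1
X(l, u) = u - u*(l + u)
H(D, Y) = 0 (H(D, Y) = (Y + 1*(1 - Y - 1*1))/(D + (D + D)) = (Y + 1*(1 - Y - 1))/(D + 2*D) = (Y + 1*(-Y))/((3*D)) = (Y - Y)*(1/(3*D)) = 0*(1/(3*D)) = 0)
√(S + H(190, 153)) = √(-45519 + 0) = √(-45519) = I*√45519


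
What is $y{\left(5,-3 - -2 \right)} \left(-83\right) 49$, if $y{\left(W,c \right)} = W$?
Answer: $-20335$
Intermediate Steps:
$y{\left(5,-3 - -2 \right)} \left(-83\right) 49 = 5 \left(-83\right) 49 = \left(-415\right) 49 = -20335$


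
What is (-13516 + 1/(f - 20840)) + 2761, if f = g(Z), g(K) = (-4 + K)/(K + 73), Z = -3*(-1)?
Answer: -17034210031/1583841 ≈ -10755.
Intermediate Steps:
Z = 3
g(K) = (-4 + K)/(73 + K)
f = -1/76 (f = (-4 + 3)/(73 + 3) = -1/76 ≈ -0.013158)
(-13516 + 1/(f - 20840)) + 2761 = (-13516 + 1/(-1/76 - 20840)) + 2761 = (-13516 + 1/(-1583841/76)) + 2761 = (-13516 - 76/1583841) + 2761 = -21407195032/1583841 + 2761 = -17034210031/1583841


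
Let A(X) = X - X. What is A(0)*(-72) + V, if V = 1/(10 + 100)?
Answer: 1/110 ≈ 0.0090909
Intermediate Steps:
A(X) = 0
V = 1/110 ≈ 0.0090909
A(0)*(-72) + V = 0*(-72) + 1/110 = 0 + 1/110 = 1/110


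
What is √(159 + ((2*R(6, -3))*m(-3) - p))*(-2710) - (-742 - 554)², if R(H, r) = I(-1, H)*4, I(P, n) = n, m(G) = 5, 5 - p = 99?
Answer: -1679616 - 2710*√493 ≈ -1.7398e+6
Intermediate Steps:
p = -94 (p = 5 - 1*99 = 5 - 99 = -94)
R(H, r) = 4*H (R(H, r) = H*4 = 4*H)
√(159 + ((2*R(6, -3))*m(-3) - p))*(-2710) - (-742 - 554)² = √(159 + ((2*(4*6))*5 - 1*(-94)))*(-2710) - (-742 - 554)² = √(159 + ((2*24)*5 + 94))*(-2710) - 1*(-1296)² = √(159 + (48*5 + 94))*(-2710) - 1*1679616 = √(159 + (240 + 94))*(-2710) - 1679616 = √(159 + 334)*(-2710) - 1679616 = √493*(-2710) - 1679616 = -2710*√493 - 1679616 = -1679616 - 2710*√493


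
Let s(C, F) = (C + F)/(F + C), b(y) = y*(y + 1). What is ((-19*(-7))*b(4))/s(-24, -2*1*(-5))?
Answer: 2660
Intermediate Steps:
b(y) = y*(1 + y)
s(C, F) = 1 (s(C, F) = (C + F)/(C + F) = 1)
((-19*(-7))*b(4))/s(-24, -2*1*(-5)) = ((-19*(-7))*(4*(1 + 4)))/1 = (133*(4*5))*1 = (133*20)*1 = 2660*1 = 2660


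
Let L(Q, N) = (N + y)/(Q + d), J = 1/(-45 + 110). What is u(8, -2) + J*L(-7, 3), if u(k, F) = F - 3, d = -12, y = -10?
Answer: -6168/1235 ≈ -4.9943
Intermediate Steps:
J = 1/65 ≈ 0.015385
L(Q, N) = (-10 + N)/(-12 + Q) (L(Q, N) = (N - 10)/(Q - 12) = (-10 + N)/(-12 + Q))
u(k, F) = -3 + F
u(8, -2) + J*L(-7, 3) = (-3 - 2) + ((-10 + 3)/(-12 - 7))/65 = -5 + (-7/(-19))/65 = -5 + (-1/19*(-7))/65 = -5 + (1/65)*(7/19) = -5 + 7/1235 = -6168/1235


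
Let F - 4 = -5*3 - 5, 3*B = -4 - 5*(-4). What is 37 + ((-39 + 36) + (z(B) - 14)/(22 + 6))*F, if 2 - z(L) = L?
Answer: 1993/21 ≈ 94.905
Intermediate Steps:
B = 16/3 (B = (-4 - 5*(-4))/3 = (-4 + 20)/3 = (⅓)*16 = 16/3 ≈ 5.3333)
z(L) = 2 - L
F = -16 (F = 4 + (-5*3 - 5) = 4 + (-15 - 5) = 4 - 20 = -16)
37 + ((-39 + 36) + (z(B) - 14)/(22 + 6))*F = 37 + ((-39 + 36) + ((2 - 1*16/3) - 14)/(22 + 6))*(-16) = 37 + (-3 + ((2 - 16/3) - 14)/28)*(-16) = 37 + (-3 + (-10/3 - 14)*(1/28))*(-16) = 37 + (-3 - 52/3*1/28)*(-16) = 37 + (-3 - 13/21)*(-16) = 37 - 76/21*(-16) = 37 + 1216/21 = 1993/21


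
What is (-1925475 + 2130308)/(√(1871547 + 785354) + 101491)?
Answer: 1599131231/792135860 - 204833*√2656901/10297766180 ≈ 1.9863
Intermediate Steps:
(-1925475 + 2130308)/(√(1871547 + 785354) + 101491) = 204833/(√2656901 + 101491) = 204833/(101491 + √2656901)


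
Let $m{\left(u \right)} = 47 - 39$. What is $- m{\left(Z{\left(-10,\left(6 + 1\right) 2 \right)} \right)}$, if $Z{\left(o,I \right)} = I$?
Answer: $-8$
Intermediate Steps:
$m{\left(u \right)} = 8$ ($m{\left(u \right)} = 47 - 39 = 8$)
$- m{\left(Z{\left(-10,\left(6 + 1\right) 2 \right)} \right)} = \left(-1\right) 8 = -8$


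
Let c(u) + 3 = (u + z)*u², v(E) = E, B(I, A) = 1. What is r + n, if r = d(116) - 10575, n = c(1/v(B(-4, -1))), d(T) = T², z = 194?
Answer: 3073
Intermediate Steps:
c(u) = -3 + u²*(194 + u) (c(u) = -3 + (u + 194)*u² = -3 + (194 + u)*u² = -3 + u²*(194 + u))
n = 192 (n = -3 + (1/1)³ + 194*(1/1)² = -3 + 1³ + 194*1² = -3 + 1 + 194*1 = -3 + 1 + 194 = 192)
r = 2881 (r = 116² - 10575 = 13456 - 10575 = 2881)
r + n = 2881 + 192 = 3073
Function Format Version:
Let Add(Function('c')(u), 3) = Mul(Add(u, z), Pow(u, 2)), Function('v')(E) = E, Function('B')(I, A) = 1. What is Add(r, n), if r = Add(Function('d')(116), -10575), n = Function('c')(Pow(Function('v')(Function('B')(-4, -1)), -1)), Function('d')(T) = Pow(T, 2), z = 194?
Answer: 3073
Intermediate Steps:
Function('c')(u) = Add(-3, Mul(Pow(u, 2), Add(194, u))) (Function('c')(u) = Add(-3, Mul(Add(u, 194), Pow(u, 2))) = Add(-3, Mul(Add(194, u), Pow(u, 2))) = Add(-3, Mul(Pow(u, 2), Add(194, u))))
n = 192 (n = Add(-3, Pow(Pow(1, -1), 3), Mul(194, Pow(Pow(1, -1), 2))) = Add(-3, Pow(1, 3), Mul(194, Pow(1, 2))) = Add(-3, 1, Mul(194, 1)) = Add(-3, 1, 194) = 192)
r = 2881 (r = Add(Pow(116, 2), -10575) = Add(13456, -10575) = 2881)
Add(r, n) = Add(2881, 192) = 3073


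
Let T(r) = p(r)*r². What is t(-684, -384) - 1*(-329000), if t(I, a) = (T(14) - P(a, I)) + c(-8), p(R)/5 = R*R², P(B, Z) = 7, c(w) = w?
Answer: 3018105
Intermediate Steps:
p(R) = 5*R³ (p(R) = 5*(R*R²) = 5*R³)
T(r) = 5*r⁵ (T(r) = (5*r³)*r² = 5*r⁵)
t(I, a) = 2689105 (t(I, a) = (5*14⁵ - 1*7) - 8 = (5*537824 - 7) - 8 = (2689120 - 7) - 8 = 2689113 - 8 = 2689105)
t(-684, -384) - 1*(-329000) = 2689105 - 1*(-329000) = 2689105 + 329000 = 3018105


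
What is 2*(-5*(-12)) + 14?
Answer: 134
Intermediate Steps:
2*(-5*(-12)) + 14 = 2*60 + 14 = 120 + 14 = 134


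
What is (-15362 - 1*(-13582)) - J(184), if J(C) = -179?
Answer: -1601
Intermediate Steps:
(-15362 - 1*(-13582)) - J(184) = (-15362 - 1*(-13582)) - 1*(-179) = (-15362 + 13582) + 179 = -1780 + 179 = -1601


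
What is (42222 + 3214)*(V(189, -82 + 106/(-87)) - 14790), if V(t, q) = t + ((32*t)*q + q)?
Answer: -2047575475492/87 ≈ -2.3535e+10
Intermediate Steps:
V(t, q) = q + t + 32*q*t (V(t, q) = t + (32*q*t + q) = t + (q + 32*q*t) = q + t + 32*q*t)
(42222 + 3214)*(V(189, -82 + 106/(-87)) - 14790) = (42222 + 3214)*(((-82 + 106/(-87)) + 189 + 32*(-82 + 106/(-87))*189) - 14790) = 45436*(((-82 + 106*(-1/87)) + 189 + 32*(-82 + 106*(-1/87))*189) - 14790) = 45436*(((-82 - 106/87) + 189 + 32*(-82 - 106/87)*189) - 14790) = 45436*((-7240/87 + 189 + 32*(-7240/87)*189) - 14790) = 45436*((-7240/87 + 189 - 14595840/29) - 14790) = 45436*(-43778317/87 - 14790) = 45436*(-45065047/87) = -2047575475492/87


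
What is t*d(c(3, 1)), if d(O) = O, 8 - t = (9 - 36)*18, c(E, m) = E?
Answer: 1482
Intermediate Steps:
t = 494 (t = 8 - (9 - 36)*18 = 8 - (-27)*18 = 8 - 1*(-486) = 8 + 486 = 494)
t*d(c(3, 1)) = 494*3 = 1482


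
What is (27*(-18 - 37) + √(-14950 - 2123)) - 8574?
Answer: -10059 + 3*I*√1897 ≈ -10059.0 + 130.66*I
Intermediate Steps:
(27*(-18 - 37) + √(-14950 - 2123)) - 8574 = (27*(-55) + √(-17073)) - 8574 = (-1485 + 3*I*√1897) - 8574 = -10059 + 3*I*√1897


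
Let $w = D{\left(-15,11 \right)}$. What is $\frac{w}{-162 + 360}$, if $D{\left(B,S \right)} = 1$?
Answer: $\frac{1}{198} \approx 0.0050505$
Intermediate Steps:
$w = 1$
$\frac{w}{-162 + 360} = 1 \frac{1}{-162 + 360} = 1 \cdot \frac{1}{198} = \frac{1}{198}$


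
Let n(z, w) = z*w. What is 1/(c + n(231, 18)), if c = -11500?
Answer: -1/7342 ≈ -0.00013620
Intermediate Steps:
n(z, w) = w*z
1/(c + n(231, 18)) = 1/(-11500 + 18*231) = 1/(-11500 + 4158) = 1/(-7342) = -1/7342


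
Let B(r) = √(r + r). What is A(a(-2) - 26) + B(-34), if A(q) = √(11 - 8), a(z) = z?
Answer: √3 + 2*I*√17 ≈ 1.732 + 8.2462*I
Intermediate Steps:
A(q) = √3
B(r) = √2*√r (B(r) = √(2*r) = √2*√r)
A(a(-2) - 26) + B(-34) = √3 + √2*√(-34) = √3 + √2*(I*√34) = √3 + 2*I*√17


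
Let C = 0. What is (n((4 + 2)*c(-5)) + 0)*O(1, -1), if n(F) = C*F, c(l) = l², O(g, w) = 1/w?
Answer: 0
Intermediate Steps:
n(F) = 0 (n(F) = 0*F = 0)
(n((4 + 2)*c(-5)) + 0)*O(1, -1) = (0 + 0)/(-1) = 0*(-1) = 0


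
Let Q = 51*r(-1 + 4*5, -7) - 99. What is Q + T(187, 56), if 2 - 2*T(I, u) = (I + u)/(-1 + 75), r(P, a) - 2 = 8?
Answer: 60733/148 ≈ 410.36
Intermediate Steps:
r(P, a) = 10 (r(P, a) = 2 + 8 = 10)
Q = 411 (Q = 51*10 - 99 = 510 - 99 = 411)
T(I, u) = 1 - I/148 - u/148 (T(I, u) = 1 - (I + u)/(2*(-1 + 75)) = 1 - (I + u)/(2*74) = 1 - (I/74 + u/74)/2 = 1 + (-I/148 - u/148) = 1 - I/148 - u/148)
Q + T(187, 56) = 411 + (1 - 1/148*187 - 1/148*56) = 411 + (1 - 187/148 - 14/37) = 411 - 95/148 = 60733/148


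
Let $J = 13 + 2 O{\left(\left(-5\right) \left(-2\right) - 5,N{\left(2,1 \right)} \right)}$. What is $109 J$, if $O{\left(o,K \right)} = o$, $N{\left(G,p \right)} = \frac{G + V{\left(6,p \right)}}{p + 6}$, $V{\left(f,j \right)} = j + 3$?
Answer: $2507$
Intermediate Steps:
$V{\left(f,j \right)} = 3 + j$
$N{\left(G,p \right)} = \frac{3 + G + p}{6 + p}$ ($N{\left(G,p \right)} = \frac{G + \left(3 + p\right)}{p + 6} = \frac{3 + G + p}{6 + p}$)
$J = 23$ ($J = 13 + 2 \left(\left(-5\right) \left(-2\right) - 5\right) = 13 + 2 \left(10 - 5\right) = 13 + 2 \cdot 5 = 13 + 10 = 23$)
$109 J = 109 \cdot 23 = 2507$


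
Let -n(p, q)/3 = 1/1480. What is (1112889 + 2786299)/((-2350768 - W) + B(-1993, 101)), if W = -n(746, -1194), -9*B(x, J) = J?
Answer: -51937184160/31312379267 ≈ -1.6587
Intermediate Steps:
n(p, q) = -3/1480
B(x, J) = -J/9
W = 3/1480 (W = -1*(-3/1480) = 3/1480 ≈ 0.0020270)
(1112889 + 2786299)/((-2350768 - W) + B(-1993, 101)) = (1112889 + 2786299)/((-2350768 - 1*3/1480) - 1/9*101) = 3899188/((-2350768 - 3/1480) - 101/9) = 3899188/(-3479136643/1480 - 101/9) = 3899188/(-31312379267/13320) = 3899188*(-13320/31312379267) = -51937184160/31312379267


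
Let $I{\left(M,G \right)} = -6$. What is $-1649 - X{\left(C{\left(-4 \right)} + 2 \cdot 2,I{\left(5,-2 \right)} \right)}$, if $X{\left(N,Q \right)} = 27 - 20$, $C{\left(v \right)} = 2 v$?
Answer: $-1656$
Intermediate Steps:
$X{\left(N,Q \right)} = 7$ ($X{\left(N,Q \right)} = 27 - 20 = 7$)
$-1649 - X{\left(C{\left(-4 \right)} + 2 \cdot 2,I{\left(5,-2 \right)} \right)} = -1649 - 7 = -1656$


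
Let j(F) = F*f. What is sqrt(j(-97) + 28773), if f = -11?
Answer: 4*sqrt(1865) ≈ 172.74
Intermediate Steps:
j(F) = -11*F (j(F) = F*(-11) = -11*F)
sqrt(j(-97) + 28773) = sqrt(-11*(-97) + 28773) = sqrt(1067 + 28773) = sqrt(29840) = 4*sqrt(1865)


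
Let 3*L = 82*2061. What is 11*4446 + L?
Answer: 105240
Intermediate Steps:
L = 56334 (L = (82*2061)/3 = (⅓)*169002 = 56334)
11*4446 + L = 11*4446 + 56334 = 48906 + 56334 = 105240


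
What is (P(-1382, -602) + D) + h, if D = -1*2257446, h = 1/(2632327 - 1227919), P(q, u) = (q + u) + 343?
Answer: -3172679855495/1404408 ≈ -2.2591e+6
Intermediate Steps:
P(q, u) = 343 + q + u
h = 1/1404408 ≈ 7.1204e-7
D = -2257446
(P(-1382, -602) + D) + h = ((343 - 1382 - 602) - 2257446) + 1/1404408 = (-1641 - 2257446) + 1/1404408 = -2259087 + 1/1404408 = -3172679855495/1404408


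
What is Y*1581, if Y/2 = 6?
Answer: 18972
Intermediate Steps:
Y = 12 (Y = 2*6 = 12)
Y*1581 = 12*1581 = 18972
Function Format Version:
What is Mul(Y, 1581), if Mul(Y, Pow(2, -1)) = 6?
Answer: 18972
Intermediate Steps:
Y = 12 (Y = Mul(2, 6) = 12)
Mul(Y, 1581) = Mul(12, 1581) = 18972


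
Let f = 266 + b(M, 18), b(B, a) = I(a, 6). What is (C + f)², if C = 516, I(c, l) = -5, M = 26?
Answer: 603729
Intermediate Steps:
b(B, a) = -5
f = 261 (f = 266 - 5 = 261)
(C + f)² = (516 + 261)² = 777² = 603729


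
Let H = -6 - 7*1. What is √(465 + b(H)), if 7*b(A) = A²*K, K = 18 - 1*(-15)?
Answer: 8*√966/7 ≈ 35.521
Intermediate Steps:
K = 33 (K = 18 + 15 = 33)
H = -13 (H = -6 - 7 = -13)
b(A) = 33*A²/7 (b(A) = (A²*33)/7 = (33*A²)/7 = 33*A²/7)
√(465 + b(H)) = √(465 + (33/7)*(-13)²) = √(465 + (33/7)*169) = √(465 + 5577/7) = √(8832/7) = 8*√966/7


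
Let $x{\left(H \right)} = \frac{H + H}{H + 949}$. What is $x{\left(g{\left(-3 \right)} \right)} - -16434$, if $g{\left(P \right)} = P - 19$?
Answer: $\frac{15234274}{927} \approx 16434.0$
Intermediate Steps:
$g{\left(P \right)} = -19 + P$ ($g{\left(P \right)} = P - 19 = -19 + P$)
$x{\left(H \right)} = \frac{2 H}{949 + H}$
$x{\left(g{\left(-3 \right)} \right)} - -16434 = \frac{2 \left(-19 - 3\right)}{949 - 22} - -16434 = 2 \left(-22\right) \frac{1}{949 - 22} + 16434 = 2 \left(-22\right) \frac{1}{927} + 16434 = - \frac{44}{927} + 16434 = \frac{15234274}{927}$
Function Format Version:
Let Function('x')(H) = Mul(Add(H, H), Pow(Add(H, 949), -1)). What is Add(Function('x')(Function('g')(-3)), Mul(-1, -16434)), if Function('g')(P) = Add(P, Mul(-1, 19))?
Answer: Rational(15234274, 927) ≈ 16434.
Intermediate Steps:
Function('g')(P) = Add(-19, P) (Function('g')(P) = Add(P, -19) = Add(-19, P))
Function('x')(H) = Mul(2, H, Pow(Add(949, H), -1)) (Function('x')(H) = Mul(Mul(2, H), Pow(Add(949, H), -1)) = Mul(2, H, Pow(Add(949, H), -1)))
Add(Function('x')(Function('g')(-3)), Mul(-1, -16434)) = Add(Mul(2, Add(-19, -3), Pow(Add(949, Add(-19, -3)), -1)), Mul(-1, -16434)) = Add(Mul(2, -22, Pow(Add(949, -22), -1)), 16434) = Add(Mul(2, -22, Pow(927, -1)), 16434) = Add(Mul(2, -22, Rational(1, 927)), 16434) = Add(Rational(-44, 927), 16434) = Rational(15234274, 927)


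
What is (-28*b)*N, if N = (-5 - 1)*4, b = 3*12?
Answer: 24192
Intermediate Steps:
b = 36
N = -24 (N = -6*4 = -24)
(-28*b)*N = -28*36*(-24) = -1008*(-24) = 24192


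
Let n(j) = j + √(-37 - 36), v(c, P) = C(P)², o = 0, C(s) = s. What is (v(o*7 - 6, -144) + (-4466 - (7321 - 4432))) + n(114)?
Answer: 13495 + I*√73 ≈ 13495.0 + 8.544*I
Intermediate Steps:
v(c, P) = P²
n(j) = j + I*√73 (n(j) = j + √(-73) = j + I*√73)
(v(o*7 - 6, -144) + (-4466 - (7321 - 4432))) + n(114) = ((-144)² + (-4466 - (7321 - 4432))) + (114 + I*√73) = (20736 + (-4466 - 1*2889)) + (114 + I*√73) = (20736 + (-4466 - 2889)) + (114 + I*√73) = (20736 - 7355) + (114 + I*√73) = 13381 + (114 + I*√73) = 13495 + I*√73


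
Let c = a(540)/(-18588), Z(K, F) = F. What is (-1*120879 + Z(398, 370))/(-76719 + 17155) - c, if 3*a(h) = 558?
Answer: 187591683/92264636 ≈ 2.0332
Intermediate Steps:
a(h) = 186 (a(h) = (⅓)*558 = 186)
c = -31/3098 (c = 186/(-18588) = 186*(-1/18588) = -31/3098 ≈ -0.010006)
(-1*120879 + Z(398, 370))/(-76719 + 17155) - c = (-1*120879 + 370)/(-76719 + 17155) - 1*(-31/3098) = (-120879 + 370)/(-59564) + 31/3098 = -120509*(-1/59564) + 31/3098 = 120509/59564 + 31/3098 = 187591683/92264636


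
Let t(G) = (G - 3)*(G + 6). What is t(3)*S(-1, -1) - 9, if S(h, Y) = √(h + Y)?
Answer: -9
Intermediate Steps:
t(G) = (-3 + G)*(6 + G)
S(h, Y) = √(Y + h)
t(3)*S(-1, -1) - 9 = (-18 + 3² + 3*3)*√(-1 - 1) - 9 = (-18 + 9 + 9)*√(-2) - 9 = 0*(I*√2) - 9 = 0 - 9 = -9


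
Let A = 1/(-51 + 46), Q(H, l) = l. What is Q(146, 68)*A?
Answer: -68/5 ≈ -13.600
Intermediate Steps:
A = -1/5 (A = 1/(-5) = -1/5 ≈ -0.20000)
Q(146, 68)*A = 68*(-1/5) = -68/5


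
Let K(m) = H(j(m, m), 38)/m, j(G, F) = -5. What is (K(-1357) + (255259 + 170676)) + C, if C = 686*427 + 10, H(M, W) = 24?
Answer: 975502495/1357 ≈ 7.1887e+5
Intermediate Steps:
K(m) = 24/m
C = 292932 (C = 292922 + 10 = 292932)
(K(-1357) + (255259 + 170676)) + C = (24/(-1357) + (255259 + 170676)) + 292932 = (24*(-1/1357) + 425935) + 292932 = (-24/1357 + 425935) + 292932 = 577993771/1357 + 292932 = 975502495/1357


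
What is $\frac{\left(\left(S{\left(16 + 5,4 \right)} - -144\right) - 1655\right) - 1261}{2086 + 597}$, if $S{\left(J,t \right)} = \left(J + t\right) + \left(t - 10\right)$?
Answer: $- \frac{2753}{2683} \approx -1.0261$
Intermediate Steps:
$S{\left(J,t \right)} = -10 + J + 2 t$ ($S{\left(J,t \right)} = \left(J + t\right) + \left(t - 10\right) = \left(J + t\right) + \left(-10 + t\right) = -10 + J + 2 t$)
$\frac{\left(\left(S{\left(16 + 5,4 \right)} - -144\right) - 1655\right) - 1261}{2086 + 597} = \frac{\left(\left(\left(-10 + \left(16 + 5\right) + 2 \cdot 4\right) - -144\right) - 1655\right) - 1261}{2086 + 597} = \frac{\left(\left(\left(-10 + 21 + 8\right) + 144\right) - 1655\right) - 1261}{2683} = \left(\left(\left(19 + 144\right) - 1655\right) - 1261\right) \frac{1}{2683} = \left(\left(163 - 1655\right) - 1261\right) \frac{1}{2683} = \left(-1492 - 1261\right) \frac{1}{2683} = \left(-2753\right) \frac{1}{2683} = - \frac{2753}{2683}$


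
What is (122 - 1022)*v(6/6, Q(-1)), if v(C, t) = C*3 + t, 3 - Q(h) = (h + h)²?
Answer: -1800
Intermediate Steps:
Q(h) = 3 - 4*h² (Q(h) = 3 - (h + h)² = 3 - (2*h)² = 3 - 4*h²)
v(C, t) = t + 3*C (v(C, t) = 3*C + t = t + 3*C)
(122 - 1022)*v(6/6, Q(-1)) = (122 - 1022)*((3 - 4*(-1)²) + 3*(6/6)) = -900*((3 - 4*1) + 3*(6*(⅙))) = -900*((3 - 4) + 3*1) = -900*(-1 + 3) = -900*2 = -1800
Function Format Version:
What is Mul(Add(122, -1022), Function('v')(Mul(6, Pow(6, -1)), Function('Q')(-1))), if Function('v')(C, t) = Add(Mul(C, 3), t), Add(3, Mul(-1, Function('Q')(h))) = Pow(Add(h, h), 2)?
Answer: -1800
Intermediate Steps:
Function('Q')(h) = Add(3, Mul(-4, Pow(h, 2))) (Function('Q')(h) = Add(3, Mul(-1, Pow(Add(h, h), 2))) = Add(3, Mul(-1, Pow(Mul(2, h), 2))) = Add(3, Mul(-1, Mul(4, Pow(h, 2)))) = Add(3, Mul(-4, Pow(h, 2))))
Function('v')(C, t) = Add(t, Mul(3, C)) (Function('v')(C, t) = Add(Mul(3, C), t) = Add(t, Mul(3, C)))
Mul(Add(122, -1022), Function('v')(Mul(6, Pow(6, -1)), Function('Q')(-1))) = Mul(Add(122, -1022), Add(Add(3, Mul(-4, Pow(-1, 2))), Mul(3, Mul(6, Pow(6, -1))))) = Mul(-900, Add(Add(3, Mul(-4, 1)), Mul(3, Mul(6, Rational(1, 6))))) = Mul(-900, Add(Add(3, -4), Mul(3, 1))) = Mul(-900, Add(-1, 3)) = Mul(-900, 2) = -1800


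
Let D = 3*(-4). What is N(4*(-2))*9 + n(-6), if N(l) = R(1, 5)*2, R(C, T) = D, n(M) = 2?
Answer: -214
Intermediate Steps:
D = -12
R(C, T) = -12
N(l) = -24 (N(l) = -12*2 = -24)
N(4*(-2))*9 + n(-6) = -24*9 + 2 = -216 + 2 = -214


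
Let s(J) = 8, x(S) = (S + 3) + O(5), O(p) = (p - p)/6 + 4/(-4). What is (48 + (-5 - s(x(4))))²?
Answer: 1225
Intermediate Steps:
O(p) = -1 (O(p) = 0*(⅙) + 4*(-¼) = 0 - 1 = -1)
x(S) = 2 + S (x(S) = (S + 3) - 1 = (3 + S) - 1 = 2 + S)
(48 + (-5 - s(x(4))))² = (48 + (-5 - 1*8))² = (48 + (-5 - 8))² = (48 - 13)² = 35² = 1225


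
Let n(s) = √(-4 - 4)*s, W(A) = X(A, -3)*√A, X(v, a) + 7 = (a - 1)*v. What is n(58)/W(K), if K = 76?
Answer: -58*I*√38/5909 ≈ -0.060507*I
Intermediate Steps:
X(v, a) = -7 + v*(-1 + a) (X(v, a) = -7 + (a - 1)*v = -7 + (-1 + a)*v = -7 + v*(-1 + a))
W(A) = √A*(-7 - 4*A) (W(A) = (-7 - A - 3*A)*√A = (-7 - 4*A)*√A = √A*(-7 - 4*A))
n(s) = 2*I*s*√2 (n(s) = √(-8)*s = (2*I*√2)*s = 2*I*s*√2)
n(58)/W(K) = (2*I*58*√2)/((√76*(-7 - 4*76))) = (116*I*√2)/(((2*√19)*(-7 - 304))) = (116*I*√2)/(((2*√19)*(-311))) = (116*I*√2)/((-622*√19)) = (116*I*√2)*(-√19/11818) = -58*I*√38/5909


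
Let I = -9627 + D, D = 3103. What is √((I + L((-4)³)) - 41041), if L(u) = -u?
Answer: I*√47501 ≈ 217.95*I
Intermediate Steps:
I = -6524 (I = -9627 + 3103 = -6524)
√((I + L((-4)³)) - 41041) = √((-6524 - 1*(-4)³) - 41041) = √((-6524 - 1*(-64)) - 41041) = √((-6524 + 64) - 41041) = √(-6460 - 41041) = √(-47501) = I*√47501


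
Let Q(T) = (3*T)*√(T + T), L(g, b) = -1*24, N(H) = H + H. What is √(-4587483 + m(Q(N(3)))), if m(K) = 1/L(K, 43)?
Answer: I*√660597558/12 ≈ 2141.8*I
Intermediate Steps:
N(H) = 2*H
L(g, b) = -24
Q(T) = 3*√2*T^(3/2) (Q(T) = (3*T)*√(2*T) = (3*T)*(√2*√T) = 3*√2*T^(3/2))
m(K) = -1/24 (m(K) = 1/(-24) = -1/24)
√(-4587483 + m(Q(N(3)))) = √(-4587483 - 1/24) = √(-110099593/24) = I*√660597558/12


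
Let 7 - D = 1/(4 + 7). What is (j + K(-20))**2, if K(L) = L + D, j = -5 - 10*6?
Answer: 737881/121 ≈ 6098.2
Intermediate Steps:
D = 76/11 (D = 7 - 1/(4 + 7) = 7 - 1/11 = 76/11 ≈ 6.9091)
j = -65 (j = -5 - 60 = -65)
K(L) = 76/11 + L (K(L) = L + 76/11 = 76/11 + L)
(j + K(-20))**2 = (-65 + (76/11 - 20))**2 = (-65 - 144/11)**2 = (-859/11)**2 = 737881/121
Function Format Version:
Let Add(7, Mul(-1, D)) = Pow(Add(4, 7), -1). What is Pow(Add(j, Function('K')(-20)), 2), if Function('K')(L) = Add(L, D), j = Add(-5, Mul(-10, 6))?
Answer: Rational(737881, 121) ≈ 6098.2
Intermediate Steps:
D = Rational(76, 11) (D = Add(7, Mul(-1, Pow(Add(4, 7), -1))) = Add(7, Mul(-1, Pow(11, -1))) = Add(7, Mul(-1, Rational(1, 11))) = Add(7, Rational(-1, 11)) = Rational(76, 11) ≈ 6.9091)
j = -65 (j = Add(-5, -60) = -65)
Function('K')(L) = Add(Rational(76, 11), L) (Function('K')(L) = Add(L, Rational(76, 11)) = Add(Rational(76, 11), L))
Pow(Add(j, Function('K')(-20)), 2) = Pow(Add(-65, Add(Rational(76, 11), -20)), 2) = Pow(Add(-65, Rational(-144, 11)), 2) = Pow(Rational(-859, 11), 2) = Rational(737881, 121)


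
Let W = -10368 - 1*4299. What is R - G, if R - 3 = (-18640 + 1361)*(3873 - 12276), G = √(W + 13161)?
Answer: 145195440 - I*√1506 ≈ 1.452e+8 - 38.807*I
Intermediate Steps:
W = -14667 (W = -10368 - 4299 = -14667)
G = I*√1506 (G = √(-14667 + 13161) = √(-1506) = I*√1506 ≈ 38.807*I)
R = 145195440 (R = 3 + (-18640 + 1361)*(3873 - 12276) = 3 - 17279*(-8403) = 3 + 145195437 = 145195440)
R - G = 145195440 - I*√1506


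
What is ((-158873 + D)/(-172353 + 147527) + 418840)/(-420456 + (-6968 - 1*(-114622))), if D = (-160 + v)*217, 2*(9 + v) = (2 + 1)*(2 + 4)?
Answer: -10398315433/7765622452 ≈ -1.3390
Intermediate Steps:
v = 0 (v = -9 + ((2 + 1)*(2 + 4))/2 = -9 + (3*6)/2 = -9 + (1/2)*18 = -9 + 9 = 0)
D = -34720 (D = (-160 + 0)*217 = -160*217 = -34720)
((-158873 + D)/(-172353 + 147527) + 418840)/(-420456 + (-6968 - 1*(-114622))) = ((-158873 - 34720)/(-172353 + 147527) + 418840)/(-420456 + (-6968 - 1*(-114622))) = (-193593/(-24826) + 418840)/(-420456 + (-6968 + 114622)) = (-193593*(-1/24826) + 418840)/(-420456 + 107654) = (193593/24826 + 418840)/(-312802) = (10398315433/24826)*(-1/312802) = -10398315433/7765622452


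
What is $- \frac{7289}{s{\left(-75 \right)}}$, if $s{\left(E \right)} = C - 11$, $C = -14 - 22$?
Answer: $\frac{7289}{47} \approx 155.09$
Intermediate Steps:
$C = -36$ ($C = -14 - 22 = -36$)
$s{\left(E \right)} = -47$ ($s{\left(E \right)} = -36 - 11 = -47$)
$- \frac{7289}{s{\left(-75 \right)}} = - \frac{7289}{-47} = \left(-7289\right) \left(- \frac{1}{47}\right) = \frac{7289}{47}$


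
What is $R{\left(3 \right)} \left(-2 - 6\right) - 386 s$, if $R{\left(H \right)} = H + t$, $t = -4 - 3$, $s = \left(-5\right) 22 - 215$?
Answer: $125482$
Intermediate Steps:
$s = -325$ ($s = -110 - 215 = -325$)
$t = -7$
$R{\left(H \right)} = -7 + H$ ($R{\left(H \right)} = H - 7 = -7 + H$)
$R{\left(3 \right)} \left(-2 - 6\right) - 386 s = \left(-7 + 3\right) \left(-2 - 6\right) - -125450 = \left(-4\right) \left(-8\right) + 125450 = 32 + 125450 = 125482$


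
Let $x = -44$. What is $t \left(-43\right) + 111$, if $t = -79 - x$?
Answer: $1616$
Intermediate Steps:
$t = -35$ ($t = -79 - -44 = -79 + 44 = -35$)
$t \left(-43\right) + 111 = \left(-35\right) \left(-43\right) + 111 = 1505 + 111 = 1616$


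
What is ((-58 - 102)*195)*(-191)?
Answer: 5959200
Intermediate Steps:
((-58 - 102)*195)*(-191) = -160*195*(-191) = -31200*(-191) = 5959200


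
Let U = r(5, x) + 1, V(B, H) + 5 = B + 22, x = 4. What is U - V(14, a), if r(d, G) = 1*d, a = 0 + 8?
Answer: -25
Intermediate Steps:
a = 8
V(B, H) = 17 + B (V(B, H) = -5 + (B + 22) = -5 + (22 + B) = 17 + B)
r(d, G) = d
U = 6 (U = 5 + 1 = 6)
U - V(14, a) = 6 - (17 + 14) = 6 - 1*31 = 6 - 31 = -25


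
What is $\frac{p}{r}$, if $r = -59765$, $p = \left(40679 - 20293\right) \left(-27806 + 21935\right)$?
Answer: $\frac{119686206}{59765} \approx 2002.6$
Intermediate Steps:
$p = -119686206$ ($p = 20386 \left(-5871\right) = -119686206$)
$\frac{p}{r} = - \frac{119686206}{-59765} = \left(-119686206\right) \left(- \frac{1}{59765}\right) = \frac{119686206}{59765}$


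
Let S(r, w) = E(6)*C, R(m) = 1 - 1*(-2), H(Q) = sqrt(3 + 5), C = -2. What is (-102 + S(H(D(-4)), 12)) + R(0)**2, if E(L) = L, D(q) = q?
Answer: -105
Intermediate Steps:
H(Q) = 2*sqrt(2) (H(Q) = sqrt(8) = 2*sqrt(2))
R(m) = 3 (R(m) = 1 + 2 = 3)
S(r, w) = -12 (S(r, w) = 6*(-2) = -12)
(-102 + S(H(D(-4)), 12)) + R(0)**2 = (-102 - 12) + 3**2 = -114 + 9 = -105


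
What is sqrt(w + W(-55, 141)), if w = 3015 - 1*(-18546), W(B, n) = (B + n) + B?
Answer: 2*sqrt(5398) ≈ 146.94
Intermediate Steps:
W(B, n) = n + 2*B
w = 21561 (w = 3015 + 18546 = 21561)
sqrt(w + W(-55, 141)) = sqrt(21561 + (141 + 2*(-55))) = sqrt(21561 + (141 - 110)) = sqrt(21561 + 31) = sqrt(21592) = 2*sqrt(5398)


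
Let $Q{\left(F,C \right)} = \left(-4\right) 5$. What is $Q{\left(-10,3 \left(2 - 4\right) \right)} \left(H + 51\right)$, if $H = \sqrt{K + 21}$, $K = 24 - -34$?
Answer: $-1020 - 20 \sqrt{79} \approx -1197.8$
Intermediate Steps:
$K = 58$ ($K = 24 + 34 = 58$)
$H = \sqrt{79}$ ($H = \sqrt{58 + 21} = \sqrt{79} \approx 8.8882$)
$Q{\left(F,C \right)} = -20$
$Q{\left(-10,3 \left(2 - 4\right) \right)} \left(H + 51\right) = - 20 \left(\sqrt{79} + 51\right) = - 20 \left(51 + \sqrt{79}\right) = -1020 - 20 \sqrt{79}$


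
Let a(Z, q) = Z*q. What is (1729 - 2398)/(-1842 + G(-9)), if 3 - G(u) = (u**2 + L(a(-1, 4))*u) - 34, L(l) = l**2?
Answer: 669/1742 ≈ 0.38404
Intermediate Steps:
G(u) = 37 - u**2 - 16*u (G(u) = 3 - ((u**2 + (-1*4)**2*u) - 34) = 3 - ((u**2 + (-4)**2*u) - 34) = 3 - ((u**2 + 16*u) - 34) = 3 - (-34 + u**2 + 16*u) = 3 + (34 - u**2 - 16*u) = 37 - u**2 - 16*u)
(1729 - 2398)/(-1842 + G(-9)) = (1729 - 2398)/(-1842 + (37 - 1*(-9)**2 - 16*(-9))) = -669/(-1842 + (37 - 1*81 + 144)) = -669/(-1842 + (37 - 81 + 144)) = -669/(-1842 + 100) = -669/(-1742) = -669*(-1/1742) = 669/1742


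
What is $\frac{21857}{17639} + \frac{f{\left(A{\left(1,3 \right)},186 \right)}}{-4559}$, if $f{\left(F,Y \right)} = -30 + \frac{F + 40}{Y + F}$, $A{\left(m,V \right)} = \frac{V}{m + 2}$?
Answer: $\frac{18732045372}{15037829587} \approx 1.2457$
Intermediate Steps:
$A{\left(m,V \right)} = \frac{V}{2 + m}$
$f{\left(F,Y \right)} = -30 + \frac{40 + F}{F + Y}$
$\frac{21857}{17639} + \frac{f{\left(A{\left(1,3 \right)},186 \right)}}{-4559} = \frac{21857}{17639} + \frac{\frac{1}{\frac{3}{2 + 1} + 186} \left(40 - 5580 - 29 \frac{3}{2 + 1}\right)}{-4559} = 21857 \cdot \frac{1}{17639} + \frac{40 - 5580 - 29 \cdot \frac{3}{3}}{\frac{3}{3} + 186} \left(- \frac{1}{4559}\right) = \frac{21857}{17639} + \frac{40 - 5580 - 29 \cdot 3 \cdot \frac{1}{3}}{3 \cdot \frac{1}{3} + 186} \left(- \frac{1}{4559}\right) = \frac{21857}{17639} + \frac{40 - 5580 - 29}{1 + 186} \left(- \frac{1}{4559}\right) = \frac{21857}{17639} + \frac{40 - 5580 - 29}{187} \left(- \frac{1}{4559}\right) = \frac{21857}{17639} + \frac{1}{187} \left(-5569\right) \left(- \frac{1}{4559}\right) = \frac{21857}{17639} - - \frac{5569}{852533} = \frac{21857}{17639} + \frac{5569}{852533} = \frac{18732045372}{15037829587}$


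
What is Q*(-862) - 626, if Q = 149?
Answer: -129064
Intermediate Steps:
Q*(-862) - 626 = 149*(-862) - 626 = -128438 - 626 = -129064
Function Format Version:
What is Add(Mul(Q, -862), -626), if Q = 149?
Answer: -129064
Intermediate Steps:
Add(Mul(Q, -862), -626) = Add(Mul(149, -862), -626) = Add(-128438, -626) = -129064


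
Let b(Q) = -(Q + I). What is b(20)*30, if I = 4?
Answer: -720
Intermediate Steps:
b(Q) = -4 - Q (b(Q) = -(Q + 4) = -(4 + Q) = -4 - Q)
b(20)*30 = (-4 - 1*20)*30 = (-4 - 20)*30 = -24*30 = -720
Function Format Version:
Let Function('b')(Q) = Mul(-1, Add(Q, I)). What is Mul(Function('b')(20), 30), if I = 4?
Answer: -720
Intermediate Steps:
Function('b')(Q) = Add(-4, Mul(-1, Q)) (Function('b')(Q) = Mul(-1, Add(Q, 4)) = Mul(-1, Add(4, Q)) = Add(-4, Mul(-1, Q)))
Mul(Function('b')(20), 30) = Mul(Add(-4, Mul(-1, 20)), 30) = Mul(Add(-4, -20), 30) = Mul(-24, 30) = -720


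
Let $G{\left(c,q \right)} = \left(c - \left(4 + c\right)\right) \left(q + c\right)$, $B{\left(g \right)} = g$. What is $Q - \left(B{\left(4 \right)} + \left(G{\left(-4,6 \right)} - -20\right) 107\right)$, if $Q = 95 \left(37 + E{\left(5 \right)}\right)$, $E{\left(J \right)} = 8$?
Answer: $2987$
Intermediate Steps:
$G{\left(c,q \right)} = - 4 c - 4 q$ ($G{\left(c,q \right)} = - 4 \left(c + q\right) = - 4 c - 4 q$)
$Q = 4275$ ($Q = 95 \left(37 + 8\right) = 95 \cdot 45 = 4275$)
$Q - \left(B{\left(4 \right)} + \left(G{\left(-4,6 \right)} - -20\right) 107\right) = 4275 - \left(4 + \left(\left(\left(-4\right) \left(-4\right) - 24\right) - -20\right) 107\right) = 4275 - \left(4 + \left(\left(16 - 24\right) + 20\right) 107\right) = 4275 - \left(4 + \left(-8 + 20\right) 107\right) = 4275 - \left(4 + 12 \cdot 107\right) = 4275 - \left(4 + 1284\right) = 4275 - 1288 = 2987$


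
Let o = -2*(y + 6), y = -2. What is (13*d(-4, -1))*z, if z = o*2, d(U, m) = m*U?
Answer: -832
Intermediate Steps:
o = -8 (o = -2*(-2 + 6) = -2*4 = -8)
d(U, m) = U*m
z = -16 (z = -8*2 = -16)
(13*d(-4, -1))*z = (13*(-4*(-1)))*(-16) = (13*4)*(-16) = 52*(-16) = -832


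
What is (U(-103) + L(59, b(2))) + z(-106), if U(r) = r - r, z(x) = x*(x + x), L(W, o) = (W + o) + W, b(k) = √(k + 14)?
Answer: 22594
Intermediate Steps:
b(k) = √(14 + k)
L(W, o) = o + 2*W
z(x) = 2*x² (z(x) = x*(2*x) = 2*x²)
U(r) = 0
(U(-103) + L(59, b(2))) + z(-106) = (0 + (√(14 + 2) + 2*59)) + 2*(-106)² = (0 + (√16 + 118)) + 2*11236 = (0 + (4 + 118)) + 22472 = (0 + 122) + 22472 = 122 + 22472 = 22594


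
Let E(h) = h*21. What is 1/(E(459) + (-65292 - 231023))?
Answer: -1/286676 ≈ -3.4883e-6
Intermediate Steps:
E(h) = 21*h
1/(E(459) + (-65292 - 231023)) = 1/(21*459 + (-65292 - 231023)) = 1/(9639 - 296315) = 1/(-286676) = -1/286676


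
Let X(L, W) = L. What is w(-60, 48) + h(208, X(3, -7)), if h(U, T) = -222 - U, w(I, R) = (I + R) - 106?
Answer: -548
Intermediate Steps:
w(I, R) = -106 + I + R
w(-60, 48) + h(208, X(3, -7)) = (-106 - 60 + 48) + (-222 - 1*208) = -118 + (-222 - 208) = -118 - 430 = -548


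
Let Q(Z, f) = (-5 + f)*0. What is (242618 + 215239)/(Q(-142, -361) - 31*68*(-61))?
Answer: 457857/128588 ≈ 3.5606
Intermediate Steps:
Q(Z, f) = 0
(242618 + 215239)/(Q(-142, -361) - 31*68*(-61)) = (242618 + 215239)/(0 - 31*68*(-61)) = 457857/(0 - 2108*(-61)) = 457857/(0 + 128588) = 457857/128588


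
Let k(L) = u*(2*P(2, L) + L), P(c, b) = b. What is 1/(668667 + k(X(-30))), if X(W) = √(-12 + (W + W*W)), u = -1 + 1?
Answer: 1/668667 ≈ 1.4955e-6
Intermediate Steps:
u = 0
X(W) = √(-12 + W + W²) (X(W) = √(-12 + (W + W²)) = √(-12 + W + W²))
k(L) = 0 (k(L) = 0*(2*L + L) = 0*(3*L) = 0)
1/(668667 + k(X(-30))) = 1/(668667 + 0) = 1/668667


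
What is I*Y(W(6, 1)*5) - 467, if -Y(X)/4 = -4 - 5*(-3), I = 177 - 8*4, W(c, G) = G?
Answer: -6847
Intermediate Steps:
I = 145 (I = 177 - 1*32 = 177 - 32 = 145)
Y(X) = -44 (Y(X) = -4*(-4 - 5*(-3)) = -4*(-4 + 15) = -4*11 = -44)
I*Y(W(6, 1)*5) - 467 = 145*(-44) - 467 = -6380 - 467 = -6847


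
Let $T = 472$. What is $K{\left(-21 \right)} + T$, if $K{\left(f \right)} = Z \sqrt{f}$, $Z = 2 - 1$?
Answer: $472 + i \sqrt{21} \approx 472.0 + 4.5826 i$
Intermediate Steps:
$Z = 1$
$K{\left(f \right)} = \sqrt{f}$ ($K{\left(f \right)} = 1 \sqrt{f} = \sqrt{f}$)
$K{\left(-21 \right)} + T = \sqrt{-21} + 472 = i \sqrt{21} + 472 = 472 + i \sqrt{21}$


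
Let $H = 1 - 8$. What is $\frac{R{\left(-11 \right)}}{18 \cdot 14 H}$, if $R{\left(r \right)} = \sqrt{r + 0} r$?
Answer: $\frac{11 i \sqrt{11}}{1764} \approx 0.020682 i$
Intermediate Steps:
$H = -7$ ($H = 1 - 8 = -7$)
$R{\left(r \right)} = r^{\frac{3}{2}}$ ($R{\left(r \right)} = \sqrt{r} r = r^{\frac{3}{2}}$)
$\frac{R{\left(-11 \right)}}{18 \cdot 14 H} = \frac{\left(-11\right)^{\frac{3}{2}}}{18 \cdot 14 \left(-7\right)} = \frac{\left(-11\right) i \sqrt{11}}{252 \left(-7\right)} = \frac{\left(-11\right) i \sqrt{11}}{-1764} = - 11 i \sqrt{11} \left(- \frac{1}{1764}\right) = \frac{11 i \sqrt{11}}{1764}$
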